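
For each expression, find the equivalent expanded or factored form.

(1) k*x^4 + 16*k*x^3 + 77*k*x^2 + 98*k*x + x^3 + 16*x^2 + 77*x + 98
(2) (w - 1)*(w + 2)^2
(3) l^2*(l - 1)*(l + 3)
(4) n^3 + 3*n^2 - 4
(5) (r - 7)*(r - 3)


(1) = (x + 2)*(x + 7)^2*(k*x + 1)
(2) = w^3 + 3*w^2 - 4
(3) = l^4 + 2*l^3 - 3*l^2
(4) = (n - 1)*(n + 2)^2
(5) = r^2 - 10*r + 21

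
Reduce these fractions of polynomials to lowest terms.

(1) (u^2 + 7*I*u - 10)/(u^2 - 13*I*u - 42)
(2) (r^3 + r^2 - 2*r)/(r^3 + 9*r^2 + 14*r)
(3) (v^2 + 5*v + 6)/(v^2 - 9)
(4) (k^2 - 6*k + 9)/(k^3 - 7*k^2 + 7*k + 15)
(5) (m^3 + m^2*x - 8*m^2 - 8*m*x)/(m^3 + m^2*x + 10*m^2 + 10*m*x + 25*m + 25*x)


(1) = (u^2 + 7*I*u - 10)/(u^2 - 13*I*u - 42)
(2) = (r - 1)/(r + 7)
(3) = (v + 2)/(v - 3)
(4) = (k - 3)/(k^2 - 4*k - 5)
(5) = (m^2 - 8*m)/(m^2 + 10*m + 25)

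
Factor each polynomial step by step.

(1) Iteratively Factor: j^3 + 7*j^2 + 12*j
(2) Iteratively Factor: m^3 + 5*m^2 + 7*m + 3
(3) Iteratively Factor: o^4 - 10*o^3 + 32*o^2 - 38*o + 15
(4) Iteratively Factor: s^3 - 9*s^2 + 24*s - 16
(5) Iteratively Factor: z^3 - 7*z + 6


(1) = (j)*(j^2 + 7*j + 12) = j*(j + 4)*(j + 3)
(2) = (m + 1)*(m^2 + 4*m + 3) = (m + 1)*(m + 3)*(m + 1)
(3) = (o - 5)*(o^3 - 5*o^2 + 7*o - 3) = (o - 5)*(o - 1)*(o^2 - 4*o + 3) = (o - 5)*(o - 3)*(o - 1)*(o - 1)
(4) = (s - 4)*(s^2 - 5*s + 4) = (s - 4)^2*(s - 1)
(5) = (z - 1)*(z^2 + z - 6) = (z - 1)*(z + 3)*(z - 2)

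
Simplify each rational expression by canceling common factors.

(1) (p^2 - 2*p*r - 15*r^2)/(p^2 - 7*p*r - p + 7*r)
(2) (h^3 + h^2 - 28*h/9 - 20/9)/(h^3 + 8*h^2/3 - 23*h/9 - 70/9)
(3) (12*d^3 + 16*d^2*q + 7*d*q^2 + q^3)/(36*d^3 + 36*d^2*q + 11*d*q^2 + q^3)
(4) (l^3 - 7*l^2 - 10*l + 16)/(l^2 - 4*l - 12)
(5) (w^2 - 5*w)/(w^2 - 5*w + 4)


(1) = (p^2 - 2*p*r - 15*r^2)/(p^2 - 7*p*r - p + 7*r)
(2) = (3*h + 2)/(3*h + 7)
(3) = (2*d + q)/(6*d + q)
(4) = (l^2 - 9*l + 8)/(l - 6)
(5) = (w^2 - 5*w)/(w^2 - 5*w + 4)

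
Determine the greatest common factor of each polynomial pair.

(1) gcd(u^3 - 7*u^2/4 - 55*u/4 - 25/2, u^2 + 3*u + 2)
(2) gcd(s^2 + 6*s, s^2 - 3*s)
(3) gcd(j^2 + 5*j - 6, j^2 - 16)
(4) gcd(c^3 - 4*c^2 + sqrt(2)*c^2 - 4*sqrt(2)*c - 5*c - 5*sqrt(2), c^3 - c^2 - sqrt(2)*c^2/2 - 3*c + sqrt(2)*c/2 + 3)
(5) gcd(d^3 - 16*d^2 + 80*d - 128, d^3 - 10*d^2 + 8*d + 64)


(1) = u + 2
(2) = s
(3) = 1
(4) = c + sqrt(2)
(5) = d^2 - 12*d + 32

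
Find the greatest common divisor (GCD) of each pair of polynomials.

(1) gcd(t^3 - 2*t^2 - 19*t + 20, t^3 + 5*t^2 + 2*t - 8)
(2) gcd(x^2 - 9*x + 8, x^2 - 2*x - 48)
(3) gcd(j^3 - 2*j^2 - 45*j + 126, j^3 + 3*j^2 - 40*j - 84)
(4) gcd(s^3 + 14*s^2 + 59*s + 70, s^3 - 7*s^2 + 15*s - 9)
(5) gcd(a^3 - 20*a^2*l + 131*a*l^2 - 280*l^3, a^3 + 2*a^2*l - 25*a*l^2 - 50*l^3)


(1) = t^2 + 3*t - 4
(2) = gcd((x - 8)*(x - 1), (x - 8)*(x + 6)) = x - 8
(3) = j^2 + j - 42
(4) = 1
(5) = a - 5*l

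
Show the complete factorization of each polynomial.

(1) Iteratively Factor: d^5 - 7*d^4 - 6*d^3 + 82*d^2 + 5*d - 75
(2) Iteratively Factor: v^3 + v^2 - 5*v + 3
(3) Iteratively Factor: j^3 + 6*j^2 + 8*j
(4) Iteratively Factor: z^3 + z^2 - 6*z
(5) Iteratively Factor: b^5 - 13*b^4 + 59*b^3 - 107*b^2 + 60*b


(1) = (d - 5)*(d^4 - 2*d^3 - 16*d^2 + 2*d + 15) = (d - 5)*(d - 1)*(d^3 - d^2 - 17*d - 15) = (d - 5)^2*(d - 1)*(d^2 + 4*d + 3) = (d - 5)^2*(d - 1)*(d + 3)*(d + 1)
(2) = (v + 3)*(v^2 - 2*v + 1) = (v - 1)*(v + 3)*(v - 1)
(3) = (j)*(j^2 + 6*j + 8) = j*(j + 4)*(j + 2)
(4) = (z - 2)*(z^2 + 3*z) = (z - 2)*(z + 3)*(z)
(5) = (b - 5)*(b^4 - 8*b^3 + 19*b^2 - 12*b) = (b - 5)*(b - 3)*(b^3 - 5*b^2 + 4*b) = (b - 5)*(b - 3)*(b - 1)*(b^2 - 4*b) = b*(b - 5)*(b - 3)*(b - 1)*(b - 4)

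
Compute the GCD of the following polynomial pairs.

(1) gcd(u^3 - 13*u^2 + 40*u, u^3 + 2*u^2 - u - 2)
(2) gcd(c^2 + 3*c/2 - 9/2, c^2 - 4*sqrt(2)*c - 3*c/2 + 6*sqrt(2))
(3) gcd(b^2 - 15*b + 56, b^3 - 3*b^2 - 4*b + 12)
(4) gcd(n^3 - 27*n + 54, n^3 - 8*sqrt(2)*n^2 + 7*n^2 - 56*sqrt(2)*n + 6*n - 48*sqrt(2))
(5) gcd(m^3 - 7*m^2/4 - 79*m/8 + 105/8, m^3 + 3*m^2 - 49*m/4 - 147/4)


(1) = 1
(2) = gcd((c - 3/2)*(c + 3), (c - 3/2)*(c - 4*sqrt(2))) = c - 3/2
(3) = gcd((b - 8)*(b - 7), (b - 3)*(b - 2)*(b + 2)) = 1
(4) = n + 6
(5) = m^2 - m/2 - 21/2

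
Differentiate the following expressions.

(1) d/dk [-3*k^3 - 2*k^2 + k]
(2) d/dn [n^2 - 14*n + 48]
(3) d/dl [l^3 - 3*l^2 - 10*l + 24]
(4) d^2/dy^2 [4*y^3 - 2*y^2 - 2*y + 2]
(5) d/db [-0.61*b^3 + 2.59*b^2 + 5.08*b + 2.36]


(1) = -9*k^2 - 4*k + 1
(2) = 2*n - 14
(3) = 3*l^2 - 6*l - 10
(4) = 24*y - 4
(5) = -1.83*b^2 + 5.18*b + 5.08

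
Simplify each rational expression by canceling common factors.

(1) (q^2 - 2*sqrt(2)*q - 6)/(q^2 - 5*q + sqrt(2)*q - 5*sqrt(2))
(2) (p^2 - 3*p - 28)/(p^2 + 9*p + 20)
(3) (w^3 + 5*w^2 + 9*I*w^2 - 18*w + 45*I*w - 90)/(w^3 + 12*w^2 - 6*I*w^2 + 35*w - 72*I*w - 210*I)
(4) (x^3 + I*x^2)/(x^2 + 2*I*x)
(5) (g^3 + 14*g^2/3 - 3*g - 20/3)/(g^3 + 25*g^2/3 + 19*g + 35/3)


(1) = (q - 3*sqrt(2))/(q - 5)
(2) = (p - 7)/(p + 5)
(3) = (w^2 + 9*I*w - 18)/(w^2 + w*(7 - 6*I) - 42*I)
(4) = (x^2 + I*x)/(x + 2*I)
(5) = (3*g - 4)/(3*g + 7)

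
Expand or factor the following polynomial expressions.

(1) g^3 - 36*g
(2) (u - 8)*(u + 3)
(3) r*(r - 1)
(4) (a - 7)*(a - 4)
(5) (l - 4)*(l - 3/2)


(1) = g*(g - 6)*(g + 6)
(2) = u^2 - 5*u - 24
(3) = r^2 - r
(4) = a^2 - 11*a + 28
(5) = l^2 - 11*l/2 + 6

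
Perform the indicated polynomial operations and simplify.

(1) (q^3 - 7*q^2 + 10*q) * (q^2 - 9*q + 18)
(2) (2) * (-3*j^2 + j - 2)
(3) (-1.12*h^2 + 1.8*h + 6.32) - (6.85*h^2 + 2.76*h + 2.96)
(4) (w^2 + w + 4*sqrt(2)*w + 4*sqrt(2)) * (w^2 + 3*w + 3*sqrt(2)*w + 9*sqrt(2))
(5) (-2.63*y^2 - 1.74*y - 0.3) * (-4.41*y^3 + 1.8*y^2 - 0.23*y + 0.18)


(1) = q^5 - 16*q^4 + 91*q^3 - 216*q^2 + 180*q
(2) = -6*j^2 + 2*j - 4
(3) = -7.97*h^2 - 0.96*h + 3.36
(4) = w^4 + 4*w^3 + 7*sqrt(2)*w^3 + 27*w^2 + 28*sqrt(2)*w^2 + 21*sqrt(2)*w + 96*w + 72
(5) = 11.5983*y^5 + 2.9394*y^4 - 1.2041*y^3 - 0.6132*y^2 - 0.2442*y - 0.054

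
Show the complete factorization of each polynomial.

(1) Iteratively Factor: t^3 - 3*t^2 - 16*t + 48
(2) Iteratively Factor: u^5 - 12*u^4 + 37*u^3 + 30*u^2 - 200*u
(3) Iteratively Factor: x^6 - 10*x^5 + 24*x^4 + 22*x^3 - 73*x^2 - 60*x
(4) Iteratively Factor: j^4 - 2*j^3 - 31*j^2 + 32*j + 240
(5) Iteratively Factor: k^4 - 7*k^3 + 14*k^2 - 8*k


(1) = (t - 4)*(t^2 + t - 12) = (t - 4)*(t + 4)*(t - 3)
(2) = (u - 5)*(u^4 - 7*u^3 + 2*u^2 + 40*u) = (u - 5)*(u - 4)*(u^3 - 3*u^2 - 10*u) = (u - 5)*(u - 4)*(u + 2)*(u^2 - 5*u) = (u - 5)^2*(u - 4)*(u + 2)*(u)
(3) = (x + 1)*(x^5 - 11*x^4 + 35*x^3 - 13*x^2 - 60*x) = (x - 3)*(x + 1)*(x^4 - 8*x^3 + 11*x^2 + 20*x) = x*(x - 3)*(x + 1)*(x^3 - 8*x^2 + 11*x + 20) = x*(x - 3)*(x + 1)^2*(x^2 - 9*x + 20) = x*(x - 5)*(x - 3)*(x + 1)^2*(x - 4)
(4) = (j + 4)*(j^3 - 6*j^2 - 7*j + 60) = (j - 4)*(j + 4)*(j^2 - 2*j - 15) = (j - 4)*(j + 3)*(j + 4)*(j - 5)
(5) = (k - 4)*(k^3 - 3*k^2 + 2*k) = (k - 4)*(k - 2)*(k^2 - k) = k*(k - 4)*(k - 2)*(k - 1)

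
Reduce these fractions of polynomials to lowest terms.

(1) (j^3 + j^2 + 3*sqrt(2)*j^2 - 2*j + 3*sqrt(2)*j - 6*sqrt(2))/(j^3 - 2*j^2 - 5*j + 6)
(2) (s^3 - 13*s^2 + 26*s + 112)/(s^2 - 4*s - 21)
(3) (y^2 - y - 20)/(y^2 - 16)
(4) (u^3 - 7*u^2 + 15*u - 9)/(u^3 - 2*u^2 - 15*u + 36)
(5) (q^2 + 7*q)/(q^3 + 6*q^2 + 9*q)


(1) = (j + 3*sqrt(2))/(j - 3)
(2) = (s^2 - 6*s - 16)/(s + 3)
(3) = (y - 5)/(y - 4)
(4) = (u - 1)/(u + 4)
(5) = (q + 7)/(q^2 + 6*q + 9)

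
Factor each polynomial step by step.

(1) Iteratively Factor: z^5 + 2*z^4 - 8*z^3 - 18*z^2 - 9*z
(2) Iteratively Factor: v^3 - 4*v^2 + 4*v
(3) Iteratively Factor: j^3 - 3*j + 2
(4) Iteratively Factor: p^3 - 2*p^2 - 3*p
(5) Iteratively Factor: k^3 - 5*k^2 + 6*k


(1) = (z)*(z^4 + 2*z^3 - 8*z^2 - 18*z - 9) = z*(z + 1)*(z^3 + z^2 - 9*z - 9) = z*(z - 3)*(z + 1)*(z^2 + 4*z + 3) = z*(z - 3)*(z + 1)*(z + 3)*(z + 1)
(2) = (v - 2)*(v^2 - 2*v) = (v - 2)^2*(v)
(3) = (j - 1)*(j^2 + j - 2) = (j - 1)*(j + 2)*(j - 1)
(4) = (p + 1)*(p^2 - 3*p) = (p - 3)*(p + 1)*(p)
(5) = (k - 2)*(k^2 - 3*k) = (k - 3)*(k - 2)*(k)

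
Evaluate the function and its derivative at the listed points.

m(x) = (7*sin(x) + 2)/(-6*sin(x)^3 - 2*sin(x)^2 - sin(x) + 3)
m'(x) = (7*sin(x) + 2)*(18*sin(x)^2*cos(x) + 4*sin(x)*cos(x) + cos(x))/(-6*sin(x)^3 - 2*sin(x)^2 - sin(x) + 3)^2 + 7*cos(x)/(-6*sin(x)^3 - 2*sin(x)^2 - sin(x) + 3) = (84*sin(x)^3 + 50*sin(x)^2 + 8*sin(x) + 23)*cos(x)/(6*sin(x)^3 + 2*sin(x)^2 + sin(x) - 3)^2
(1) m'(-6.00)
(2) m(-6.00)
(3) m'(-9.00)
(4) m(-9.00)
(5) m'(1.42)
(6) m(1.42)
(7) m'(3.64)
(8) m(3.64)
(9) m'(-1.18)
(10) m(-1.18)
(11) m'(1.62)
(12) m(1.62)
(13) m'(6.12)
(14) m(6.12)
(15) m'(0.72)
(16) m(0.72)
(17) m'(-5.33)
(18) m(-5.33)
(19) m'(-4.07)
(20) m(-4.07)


(1) = 5.02
(2) = 1.63
(3) = -1.67
(4) = -0.25
(5) = 0.73
(6) = -1.55
(7) = -1.39
(8) = -0.37
(9) = -0.06
(10) = -0.64
(11) = -0.23
(12) = -1.51
(13) = 2.27
(14) = 0.28
(15) = 897.63
(16) = -26.56
(17) = 10.92
(18) = -3.22
(19) = -13.40
(20) = -3.52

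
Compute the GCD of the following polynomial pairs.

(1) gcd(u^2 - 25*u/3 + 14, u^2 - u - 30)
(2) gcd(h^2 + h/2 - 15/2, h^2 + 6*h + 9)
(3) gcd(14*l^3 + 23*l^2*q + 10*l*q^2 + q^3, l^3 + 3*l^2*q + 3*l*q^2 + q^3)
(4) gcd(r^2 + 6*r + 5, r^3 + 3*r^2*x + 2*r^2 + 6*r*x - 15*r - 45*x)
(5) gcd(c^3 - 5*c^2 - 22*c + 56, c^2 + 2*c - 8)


(1) = u - 6
(2) = h + 3
(3) = gcd((l + q)*(2*l + q)*(7*l + q), (l + q)^3) = l + q
(4) = r + 5
(5) = c^2 + 2*c - 8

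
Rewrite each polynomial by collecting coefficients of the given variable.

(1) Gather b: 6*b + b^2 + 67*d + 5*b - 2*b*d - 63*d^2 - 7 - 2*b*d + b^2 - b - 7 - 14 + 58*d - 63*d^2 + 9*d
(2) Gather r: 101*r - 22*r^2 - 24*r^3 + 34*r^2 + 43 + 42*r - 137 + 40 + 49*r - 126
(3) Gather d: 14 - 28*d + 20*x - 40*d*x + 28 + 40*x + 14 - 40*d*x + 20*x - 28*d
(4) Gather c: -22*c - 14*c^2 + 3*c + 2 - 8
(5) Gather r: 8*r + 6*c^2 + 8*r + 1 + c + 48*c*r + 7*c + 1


(1) = 2*b^2 + b*(10 - 4*d) - 126*d^2 + 134*d - 28
(2) = -24*r^3 + 12*r^2 + 192*r - 180
(3) = d*(-80*x - 56) + 80*x + 56
(4) = -14*c^2 - 19*c - 6
(5) = 6*c^2 + 8*c + r*(48*c + 16) + 2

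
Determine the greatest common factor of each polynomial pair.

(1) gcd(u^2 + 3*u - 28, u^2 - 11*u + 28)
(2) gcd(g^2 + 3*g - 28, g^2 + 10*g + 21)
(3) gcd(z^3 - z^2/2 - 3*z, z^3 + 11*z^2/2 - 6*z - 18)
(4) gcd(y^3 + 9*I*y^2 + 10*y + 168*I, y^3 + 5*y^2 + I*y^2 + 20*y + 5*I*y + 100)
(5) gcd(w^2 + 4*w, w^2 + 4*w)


(1) = gcd((u - 4)*(u + 7), (u - 7)*(u - 4)) = u - 4
(2) = g + 7
(3) = gcd(z*(z - 2)*(z + 3/2), (z - 2)*(z + 3/2)*(z + 6)) = z^2 - z/2 - 3
(4) = y - 4*I
(5) = w^2 + 4*w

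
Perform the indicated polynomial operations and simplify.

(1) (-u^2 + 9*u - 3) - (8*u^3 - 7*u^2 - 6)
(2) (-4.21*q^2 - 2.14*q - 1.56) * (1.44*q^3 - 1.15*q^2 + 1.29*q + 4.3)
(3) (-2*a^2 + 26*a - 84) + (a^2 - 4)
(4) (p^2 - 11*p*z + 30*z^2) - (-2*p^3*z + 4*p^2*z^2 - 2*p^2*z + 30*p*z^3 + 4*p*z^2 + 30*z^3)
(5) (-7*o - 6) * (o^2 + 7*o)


(1) = -8*u^3 + 6*u^2 + 9*u + 3
(2) = -6.0624*q^5 + 1.7599*q^4 - 5.2163*q^3 - 19.0696*q^2 - 11.2144*q - 6.708
(3) = -a^2 + 26*a - 88
(4) = 2*p^3*z - 4*p^2*z^2 + 2*p^2*z + p^2 - 30*p*z^3 - 4*p*z^2 - 11*p*z - 30*z^3 + 30*z^2
(5) = -7*o^3 - 55*o^2 - 42*o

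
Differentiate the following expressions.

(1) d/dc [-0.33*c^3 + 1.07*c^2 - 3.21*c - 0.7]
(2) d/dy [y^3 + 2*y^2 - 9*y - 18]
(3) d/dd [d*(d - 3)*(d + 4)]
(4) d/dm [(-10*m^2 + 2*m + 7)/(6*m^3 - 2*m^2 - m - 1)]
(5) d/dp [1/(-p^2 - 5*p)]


(1) = -0.99*c^2 + 2.14*c - 3.21
(2) = 3*y^2 + 4*y - 9
(3) = 3*d^2 + 2*d - 12
(4) = (60*m^4 - 24*m^3 - 112*m^2 + 48*m + 5)/(36*m^6 - 24*m^5 - 8*m^4 - 8*m^3 + 5*m^2 + 2*m + 1)
(5) = (2*p + 5)/(p^2*(p + 5)^2)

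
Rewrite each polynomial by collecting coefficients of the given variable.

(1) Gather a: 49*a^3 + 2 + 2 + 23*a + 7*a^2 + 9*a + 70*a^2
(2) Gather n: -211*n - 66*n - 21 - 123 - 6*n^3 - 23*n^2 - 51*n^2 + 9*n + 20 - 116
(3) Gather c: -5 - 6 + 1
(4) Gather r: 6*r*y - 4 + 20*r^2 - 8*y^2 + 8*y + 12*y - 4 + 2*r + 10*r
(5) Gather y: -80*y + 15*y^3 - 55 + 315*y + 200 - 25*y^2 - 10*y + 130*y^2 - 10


(1) = 49*a^3 + 77*a^2 + 32*a + 4
(2) = -6*n^3 - 74*n^2 - 268*n - 240
(3) = -10
(4) = 20*r^2 + r*(6*y + 12) - 8*y^2 + 20*y - 8
(5) = 15*y^3 + 105*y^2 + 225*y + 135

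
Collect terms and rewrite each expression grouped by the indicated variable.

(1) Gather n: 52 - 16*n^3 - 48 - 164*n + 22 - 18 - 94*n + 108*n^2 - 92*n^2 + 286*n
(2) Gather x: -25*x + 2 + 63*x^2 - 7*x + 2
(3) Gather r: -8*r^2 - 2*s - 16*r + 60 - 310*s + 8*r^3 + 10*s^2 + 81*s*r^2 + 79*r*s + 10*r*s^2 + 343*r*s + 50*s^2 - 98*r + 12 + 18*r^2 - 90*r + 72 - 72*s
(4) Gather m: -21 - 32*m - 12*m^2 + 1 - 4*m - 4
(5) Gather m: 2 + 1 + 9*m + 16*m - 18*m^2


(1) = -16*n^3 + 16*n^2 + 28*n + 8
(2) = 63*x^2 - 32*x + 4
(3) = 8*r^3 + r^2*(81*s + 10) + r*(10*s^2 + 422*s - 204) + 60*s^2 - 384*s + 144
(4) = -12*m^2 - 36*m - 24
(5) = -18*m^2 + 25*m + 3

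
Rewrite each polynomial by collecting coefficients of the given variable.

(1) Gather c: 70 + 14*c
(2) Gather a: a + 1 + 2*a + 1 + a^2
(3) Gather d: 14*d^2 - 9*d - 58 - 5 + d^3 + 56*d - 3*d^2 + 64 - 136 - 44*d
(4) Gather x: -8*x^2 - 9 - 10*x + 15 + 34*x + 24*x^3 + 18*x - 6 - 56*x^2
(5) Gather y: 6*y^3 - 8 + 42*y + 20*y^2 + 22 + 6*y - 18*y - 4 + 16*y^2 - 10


(1) = 14*c + 70
(2) = a^2 + 3*a + 2
(3) = d^3 + 11*d^2 + 3*d - 135
(4) = 24*x^3 - 64*x^2 + 42*x
(5) = 6*y^3 + 36*y^2 + 30*y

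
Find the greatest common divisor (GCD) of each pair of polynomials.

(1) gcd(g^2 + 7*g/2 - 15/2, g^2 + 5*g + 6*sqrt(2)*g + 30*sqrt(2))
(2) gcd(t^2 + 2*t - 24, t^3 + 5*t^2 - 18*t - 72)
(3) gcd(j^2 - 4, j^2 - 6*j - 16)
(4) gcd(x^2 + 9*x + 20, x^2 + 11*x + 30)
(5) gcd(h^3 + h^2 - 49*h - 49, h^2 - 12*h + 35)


(1) = gcd((g - 3/2)*(g + 5), (g + 5)*(g + 6*sqrt(2))) = g + 5
(2) = t^2 + 2*t - 24
(3) = j + 2
(4) = x + 5
(5) = h - 7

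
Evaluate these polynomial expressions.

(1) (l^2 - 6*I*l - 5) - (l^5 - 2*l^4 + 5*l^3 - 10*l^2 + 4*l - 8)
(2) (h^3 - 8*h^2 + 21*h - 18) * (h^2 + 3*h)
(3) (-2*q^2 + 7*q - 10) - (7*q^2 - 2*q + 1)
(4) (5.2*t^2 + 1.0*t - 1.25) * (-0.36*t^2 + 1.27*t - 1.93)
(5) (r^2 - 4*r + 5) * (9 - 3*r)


(1) = -l^5 + 2*l^4 - 5*l^3 + 11*l^2 - 4*l - 6*I*l + 3
(2) = h^5 - 5*h^4 - 3*h^3 + 45*h^2 - 54*h
(3) = -9*q^2 + 9*q - 11
(4) = -1.872*t^4 + 6.244*t^3 - 8.316*t^2 - 3.5175*t + 2.4125
(5) = -3*r^3 + 21*r^2 - 51*r + 45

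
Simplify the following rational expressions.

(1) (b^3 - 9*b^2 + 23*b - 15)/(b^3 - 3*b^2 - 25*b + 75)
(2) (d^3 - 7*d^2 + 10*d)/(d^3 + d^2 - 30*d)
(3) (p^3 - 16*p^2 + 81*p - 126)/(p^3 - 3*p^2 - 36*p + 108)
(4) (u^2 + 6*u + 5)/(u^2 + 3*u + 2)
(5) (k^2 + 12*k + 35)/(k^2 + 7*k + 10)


(1) = (b - 1)/(b + 5)
(2) = (d - 2)/(d + 6)
(3) = (p - 7)/(p + 6)
(4) = (u + 5)/(u + 2)
(5) = (k + 7)/(k + 2)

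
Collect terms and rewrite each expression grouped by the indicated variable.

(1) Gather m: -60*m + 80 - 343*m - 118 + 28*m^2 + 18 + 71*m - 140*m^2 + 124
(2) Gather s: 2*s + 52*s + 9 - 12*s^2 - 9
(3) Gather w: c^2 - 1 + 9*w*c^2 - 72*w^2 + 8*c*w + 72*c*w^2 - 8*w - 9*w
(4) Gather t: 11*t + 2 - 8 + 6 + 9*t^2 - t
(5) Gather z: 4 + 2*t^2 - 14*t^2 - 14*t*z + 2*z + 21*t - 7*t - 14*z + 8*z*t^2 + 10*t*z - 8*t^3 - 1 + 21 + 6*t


(1) = -112*m^2 - 332*m + 104
(2) = -12*s^2 + 54*s
(3) = c^2 + w^2*(72*c - 72) + w*(9*c^2 + 8*c - 17) - 1
(4) = 9*t^2 + 10*t
(5) = -8*t^3 - 12*t^2 + 20*t + z*(8*t^2 - 4*t - 12) + 24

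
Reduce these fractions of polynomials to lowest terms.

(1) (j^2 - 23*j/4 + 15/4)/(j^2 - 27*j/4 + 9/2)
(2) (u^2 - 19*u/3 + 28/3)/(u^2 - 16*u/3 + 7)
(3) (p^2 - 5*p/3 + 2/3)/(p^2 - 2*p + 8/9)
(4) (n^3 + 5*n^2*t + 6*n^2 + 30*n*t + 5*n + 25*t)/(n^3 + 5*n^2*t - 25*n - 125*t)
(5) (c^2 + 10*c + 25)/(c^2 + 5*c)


(1) = (j - 5)/(j - 6)
(2) = (u - 4)/(u - 3)
(3) = (3*p - 3)/(3*p - 4)
(4) = (n + 1)/(n - 5)
(5) = (c + 5)/c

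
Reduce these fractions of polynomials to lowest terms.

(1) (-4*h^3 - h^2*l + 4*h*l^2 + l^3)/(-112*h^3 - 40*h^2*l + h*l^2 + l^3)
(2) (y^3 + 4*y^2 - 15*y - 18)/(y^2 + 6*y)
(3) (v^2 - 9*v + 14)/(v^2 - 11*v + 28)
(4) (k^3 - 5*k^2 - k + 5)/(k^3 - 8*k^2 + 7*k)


(1) = (h^2 - l^2)/(28*h^2 + 3*h*l - l^2)
(2) = (y^2 - 2*y - 3)/y
(3) = (v - 2)/(v - 4)
(4) = (k^2 - 4*k - 5)/(k^2 - 7*k)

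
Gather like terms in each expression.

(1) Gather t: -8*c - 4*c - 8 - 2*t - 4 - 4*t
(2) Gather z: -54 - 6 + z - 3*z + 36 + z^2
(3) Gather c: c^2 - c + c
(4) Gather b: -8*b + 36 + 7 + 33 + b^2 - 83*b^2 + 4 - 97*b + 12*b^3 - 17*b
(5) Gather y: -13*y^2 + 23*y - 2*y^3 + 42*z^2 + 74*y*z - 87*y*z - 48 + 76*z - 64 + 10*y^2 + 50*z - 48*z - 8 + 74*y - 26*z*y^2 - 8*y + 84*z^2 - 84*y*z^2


(1) = -12*c - 6*t - 12
(2) = z^2 - 2*z - 24
(3) = c^2
(4) = 12*b^3 - 82*b^2 - 122*b + 80
(5) = -2*y^3 + y^2*(-26*z - 3) + y*(-84*z^2 - 13*z + 89) + 126*z^2 + 78*z - 120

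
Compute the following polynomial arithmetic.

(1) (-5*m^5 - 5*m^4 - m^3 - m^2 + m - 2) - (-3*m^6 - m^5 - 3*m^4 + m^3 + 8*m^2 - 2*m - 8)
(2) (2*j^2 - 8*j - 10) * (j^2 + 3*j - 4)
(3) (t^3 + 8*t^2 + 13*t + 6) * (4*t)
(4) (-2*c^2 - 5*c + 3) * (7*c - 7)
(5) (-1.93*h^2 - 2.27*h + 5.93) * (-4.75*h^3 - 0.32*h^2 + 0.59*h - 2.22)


(1) = 3*m^6 - 4*m^5 - 2*m^4 - 2*m^3 - 9*m^2 + 3*m + 6
(2) = 2*j^4 - 2*j^3 - 42*j^2 + 2*j + 40
(3) = 4*t^4 + 32*t^3 + 52*t^2 + 24*t
(4) = -14*c^3 - 21*c^2 + 56*c - 21
(5) = 9.1675*h^5 + 11.4001*h^4 - 28.5798*h^3 + 1.0477*h^2 + 8.5381*h - 13.1646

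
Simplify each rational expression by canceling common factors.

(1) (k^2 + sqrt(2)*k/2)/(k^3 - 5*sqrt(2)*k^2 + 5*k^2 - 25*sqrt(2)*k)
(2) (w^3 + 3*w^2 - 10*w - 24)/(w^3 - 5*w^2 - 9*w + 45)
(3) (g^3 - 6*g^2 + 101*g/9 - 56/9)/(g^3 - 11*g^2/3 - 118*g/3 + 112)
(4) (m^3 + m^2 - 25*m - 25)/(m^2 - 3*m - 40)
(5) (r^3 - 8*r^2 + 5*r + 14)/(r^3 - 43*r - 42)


(1) = (2*k + sqrt(2))/(2*k^2 + k*(10 - 10*sqrt(2)) - 50*sqrt(2))
(2) = (w^2 + 6*w + 8)/(w^2 - 2*w - 15)
(3) = (3*g^2 - 10*g + 7)/(3*g^2 - 3*g - 126)
(4) = (m^2 - 4*m - 5)/(m - 8)
(5) = (r - 2)/(r + 6)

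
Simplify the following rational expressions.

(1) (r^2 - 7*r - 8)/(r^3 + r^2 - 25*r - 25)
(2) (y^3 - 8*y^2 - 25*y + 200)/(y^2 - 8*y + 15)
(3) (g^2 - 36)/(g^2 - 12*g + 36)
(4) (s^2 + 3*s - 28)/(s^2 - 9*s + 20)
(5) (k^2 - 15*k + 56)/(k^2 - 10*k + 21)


(1) = (r - 8)/(r^2 - 25)
(2) = (y^2 - 3*y - 40)/(y - 3)
(3) = (g + 6)/(g - 6)
(4) = (s + 7)/(s - 5)
(5) = (k - 8)/(k - 3)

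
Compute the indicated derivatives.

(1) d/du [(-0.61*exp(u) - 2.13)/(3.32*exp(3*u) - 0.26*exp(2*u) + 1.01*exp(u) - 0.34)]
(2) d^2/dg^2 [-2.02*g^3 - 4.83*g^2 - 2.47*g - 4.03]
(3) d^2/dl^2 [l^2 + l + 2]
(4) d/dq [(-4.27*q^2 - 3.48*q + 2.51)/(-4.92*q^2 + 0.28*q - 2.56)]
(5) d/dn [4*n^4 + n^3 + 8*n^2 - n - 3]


(1) = (4.0504*exp(3*u) + 21.0562*exp(2*u) - 1.1076*exp(u) + 2.3587)*exp(u)/(11.0224*exp(6*u) - 1.7264*exp(5*u) + 6.774*exp(4*u) - 2.7828*exp(3*u) + 1.1969*exp(2*u) - 0.6868*exp(u) + 0.1156)
(2) = -12.12*g - 9.66
(3) = 2
(4) = (-18.3172*q^2 + 46.5608*q + 8.206)/(24.2064*q^4 - 2.7552*q^3 + 25.2688*q^2 - 1.4336*q + 6.5536)
(5) = 16*n^3 + 3*n^2 + 16*n - 1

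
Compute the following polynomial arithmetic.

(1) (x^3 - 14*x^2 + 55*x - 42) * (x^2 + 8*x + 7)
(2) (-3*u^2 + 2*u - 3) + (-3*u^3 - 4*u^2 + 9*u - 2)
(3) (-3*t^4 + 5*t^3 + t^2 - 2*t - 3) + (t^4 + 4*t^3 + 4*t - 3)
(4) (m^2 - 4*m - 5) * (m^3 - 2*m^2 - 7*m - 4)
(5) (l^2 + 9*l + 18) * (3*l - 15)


(1) = x^5 - 6*x^4 - 50*x^3 + 300*x^2 + 49*x - 294
(2) = -3*u^3 - 7*u^2 + 11*u - 5
(3) = -2*t^4 + 9*t^3 + t^2 + 2*t - 6
(4) = m^5 - 6*m^4 - 4*m^3 + 34*m^2 + 51*m + 20
(5) = 3*l^3 + 12*l^2 - 81*l - 270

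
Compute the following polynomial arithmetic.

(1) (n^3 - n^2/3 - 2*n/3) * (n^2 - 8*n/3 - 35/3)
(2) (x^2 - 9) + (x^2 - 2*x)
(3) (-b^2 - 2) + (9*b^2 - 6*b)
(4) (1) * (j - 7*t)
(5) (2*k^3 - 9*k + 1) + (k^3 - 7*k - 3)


(1) = n^5 - 3*n^4 - 103*n^3/9 + 17*n^2/3 + 70*n/9
(2) = 2*x^2 - 2*x - 9
(3) = 8*b^2 - 6*b - 2
(4) = j - 7*t
(5) = 3*k^3 - 16*k - 2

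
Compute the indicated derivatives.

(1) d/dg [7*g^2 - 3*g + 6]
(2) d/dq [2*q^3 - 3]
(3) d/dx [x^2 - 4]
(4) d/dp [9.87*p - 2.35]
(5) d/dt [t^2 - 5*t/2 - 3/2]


(1) = 14*g - 3
(2) = 6*q^2
(3) = 2*x
(4) = 9.87000000000000
(5) = 2*t - 5/2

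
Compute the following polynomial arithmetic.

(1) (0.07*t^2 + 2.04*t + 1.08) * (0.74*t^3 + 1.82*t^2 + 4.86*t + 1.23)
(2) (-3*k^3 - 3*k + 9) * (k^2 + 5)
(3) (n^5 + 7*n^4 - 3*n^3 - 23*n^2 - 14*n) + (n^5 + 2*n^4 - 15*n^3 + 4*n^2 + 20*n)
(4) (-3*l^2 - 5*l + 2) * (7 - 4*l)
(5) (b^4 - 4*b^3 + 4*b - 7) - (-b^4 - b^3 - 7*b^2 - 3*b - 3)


(1) = 0.0518*t^5 + 1.637*t^4 + 4.8522*t^3 + 11.9661*t^2 + 7.758*t + 1.3284
(2) = -3*k^5 - 18*k^3 + 9*k^2 - 15*k + 45
(3) = 2*n^5 + 9*n^4 - 18*n^3 - 19*n^2 + 6*n
(4) = 12*l^3 - l^2 - 43*l + 14
(5) = 2*b^4 - 3*b^3 + 7*b^2 + 7*b - 4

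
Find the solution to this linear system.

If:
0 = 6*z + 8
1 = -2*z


Then:
No Solution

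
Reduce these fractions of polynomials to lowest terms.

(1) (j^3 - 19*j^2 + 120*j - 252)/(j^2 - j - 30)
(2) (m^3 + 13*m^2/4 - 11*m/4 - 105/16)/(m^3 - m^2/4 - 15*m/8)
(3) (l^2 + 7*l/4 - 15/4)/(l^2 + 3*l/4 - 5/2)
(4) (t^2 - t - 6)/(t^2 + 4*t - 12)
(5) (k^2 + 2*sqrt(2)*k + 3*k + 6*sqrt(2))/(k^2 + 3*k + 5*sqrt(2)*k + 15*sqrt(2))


(1) = (j^2 - 13*j + 42)/(j + 5)
(2) = (2*m + 7)/(2*m)
(3) = (l + 3)/(l + 2)
(4) = (t^2 - t - 6)/(t^2 + 4*t - 12)
(5) = (k + 2*sqrt(2))/(k + 5*sqrt(2))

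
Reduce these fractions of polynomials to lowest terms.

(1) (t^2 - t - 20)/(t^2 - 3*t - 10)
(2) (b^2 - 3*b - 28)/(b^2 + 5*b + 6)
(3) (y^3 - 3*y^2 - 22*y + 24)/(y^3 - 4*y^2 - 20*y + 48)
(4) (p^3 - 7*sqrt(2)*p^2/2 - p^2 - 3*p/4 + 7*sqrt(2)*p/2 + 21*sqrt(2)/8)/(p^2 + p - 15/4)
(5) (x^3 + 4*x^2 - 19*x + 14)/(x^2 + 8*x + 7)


(1) = (t + 4)/(t + 2)
(2) = (b^2 - 3*b - 28)/(b^2 + 5*b + 6)
(3) = (y - 1)/(y - 2)
(4) = (32*p^2 + p*(16 - 112*sqrt(2)) - 56*sqrt(2))/(32*p + 80)
(5) = (x^2 - 3*x + 2)/(x + 1)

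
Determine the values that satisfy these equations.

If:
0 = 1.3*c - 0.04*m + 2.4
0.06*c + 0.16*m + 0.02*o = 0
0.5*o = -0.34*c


Then:
c = -1.83
m = 0.53
o = 1.24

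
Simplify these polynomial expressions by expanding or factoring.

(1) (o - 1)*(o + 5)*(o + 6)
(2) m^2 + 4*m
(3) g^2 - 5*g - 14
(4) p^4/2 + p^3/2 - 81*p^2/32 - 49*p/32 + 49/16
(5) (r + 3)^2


(1) = o^3 + 10*o^2 + 19*o - 30
(2) = m*(m + 4)
(3) = (g - 7)*(g + 2)
(4) = (p/2 + 1)*(p - 7/4)*(p - 1)*(p + 7/4)
(5) = r^2 + 6*r + 9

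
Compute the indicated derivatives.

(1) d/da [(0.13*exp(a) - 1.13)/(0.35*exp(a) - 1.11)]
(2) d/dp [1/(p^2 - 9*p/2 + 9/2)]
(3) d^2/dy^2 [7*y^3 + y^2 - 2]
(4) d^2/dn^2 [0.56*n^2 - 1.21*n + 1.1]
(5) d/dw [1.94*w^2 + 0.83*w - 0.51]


(1) = 0.2512*exp(a)/(0.35*exp(a) - 1.11)^2
(2) = 2*(9 - 4*p)/(2*p^2 - 9*p + 9)^2
(3) = 42*y + 2
(4) = 1.12000000000000
(5) = 3.88*w + 0.83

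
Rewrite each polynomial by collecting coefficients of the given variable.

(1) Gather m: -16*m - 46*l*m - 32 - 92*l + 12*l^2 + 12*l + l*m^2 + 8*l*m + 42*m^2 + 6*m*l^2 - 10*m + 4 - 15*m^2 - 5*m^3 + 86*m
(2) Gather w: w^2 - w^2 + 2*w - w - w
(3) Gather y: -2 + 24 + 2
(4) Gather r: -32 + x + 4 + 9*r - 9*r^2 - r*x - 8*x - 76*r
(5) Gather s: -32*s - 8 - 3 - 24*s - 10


(1) = 12*l^2 - 80*l - 5*m^3 + m^2*(l + 27) + m*(6*l^2 - 38*l + 60) - 28
(2) = 0
(3) = 24
(4) = -9*r^2 + r*(-x - 67) - 7*x - 28
(5) = -56*s - 21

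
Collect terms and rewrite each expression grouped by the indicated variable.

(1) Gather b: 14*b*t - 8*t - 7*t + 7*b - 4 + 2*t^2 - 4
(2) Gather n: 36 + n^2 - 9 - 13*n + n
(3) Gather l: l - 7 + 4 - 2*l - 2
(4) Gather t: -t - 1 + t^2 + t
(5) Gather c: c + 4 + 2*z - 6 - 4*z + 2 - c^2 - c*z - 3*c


(1) = b*(14*t + 7) + 2*t^2 - 15*t - 8
(2) = n^2 - 12*n + 27
(3) = -l - 5
(4) = t^2 - 1
(5) = -c^2 + c*(-z - 2) - 2*z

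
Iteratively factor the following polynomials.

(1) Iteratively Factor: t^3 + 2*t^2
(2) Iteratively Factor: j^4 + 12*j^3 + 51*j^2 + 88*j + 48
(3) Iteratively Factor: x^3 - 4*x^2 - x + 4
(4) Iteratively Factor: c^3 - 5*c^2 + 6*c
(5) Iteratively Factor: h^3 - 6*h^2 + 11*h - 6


(1) = (t + 2)*(t^2) = t*(t + 2)*(t)
(2) = (j + 4)*(j^3 + 8*j^2 + 19*j + 12) = (j + 1)*(j + 4)*(j^2 + 7*j + 12) = (j + 1)*(j + 4)^2*(j + 3)
(3) = (x + 1)*(x^2 - 5*x + 4) = (x - 4)*(x + 1)*(x - 1)
(4) = (c - 3)*(c^2 - 2*c) = (c - 3)*(c - 2)*(c)
(5) = (h - 3)*(h^2 - 3*h + 2) = (h - 3)*(h - 2)*(h - 1)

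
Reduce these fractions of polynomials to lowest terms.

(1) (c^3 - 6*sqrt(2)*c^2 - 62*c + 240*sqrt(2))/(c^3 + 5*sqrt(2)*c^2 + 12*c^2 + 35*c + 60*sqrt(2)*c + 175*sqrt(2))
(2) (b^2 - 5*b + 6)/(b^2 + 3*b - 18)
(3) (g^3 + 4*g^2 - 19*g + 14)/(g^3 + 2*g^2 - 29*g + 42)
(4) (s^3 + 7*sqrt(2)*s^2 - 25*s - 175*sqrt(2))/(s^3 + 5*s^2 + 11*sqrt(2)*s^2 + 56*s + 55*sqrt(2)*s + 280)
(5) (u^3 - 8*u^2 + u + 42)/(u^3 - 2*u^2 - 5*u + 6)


(1) = (c^2 - 11*sqrt(2)*c + 48)/(c^2 + 12*c + 35)
(2) = (b - 2)/(b + 6)
(3) = (g - 1)/(g - 3)
(4) = (s - 5)/(s + 4*sqrt(2))
(5) = (u - 7)/(u - 1)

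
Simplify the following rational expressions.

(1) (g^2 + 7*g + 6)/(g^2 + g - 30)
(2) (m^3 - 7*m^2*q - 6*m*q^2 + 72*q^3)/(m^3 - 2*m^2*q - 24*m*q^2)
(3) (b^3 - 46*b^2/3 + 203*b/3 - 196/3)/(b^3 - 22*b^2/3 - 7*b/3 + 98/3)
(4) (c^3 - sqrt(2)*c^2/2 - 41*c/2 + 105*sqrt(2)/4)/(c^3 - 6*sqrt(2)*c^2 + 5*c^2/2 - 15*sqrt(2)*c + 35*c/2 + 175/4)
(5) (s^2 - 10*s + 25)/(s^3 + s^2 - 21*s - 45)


(1) = (g + 1)/(g - 5)
(2) = (m^2 - m*q - 12*q^2)/(m^2 + 4*m*q)
(3) = (3*b^2 - 25*b + 28)/(3*b^2 - b - 14)
(4) = (16*c^2 + 32*sqrt(2)*c - 168)/(16*c^2 + c*(40 - 56*sqrt(2)) - 140*sqrt(2))
(5) = (s - 5)/(s^2 + 6*s + 9)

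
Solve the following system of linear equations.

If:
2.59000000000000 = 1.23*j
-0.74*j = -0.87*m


Then:
j = 2.11
m = 1.79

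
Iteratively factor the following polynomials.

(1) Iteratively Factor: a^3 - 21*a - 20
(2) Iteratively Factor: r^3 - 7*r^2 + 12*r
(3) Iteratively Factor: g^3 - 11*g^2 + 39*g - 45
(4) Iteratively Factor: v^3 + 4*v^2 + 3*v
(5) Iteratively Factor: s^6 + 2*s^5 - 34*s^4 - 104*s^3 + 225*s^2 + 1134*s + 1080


(1) = (a + 4)*(a^2 - 4*a - 5) = (a + 1)*(a + 4)*(a - 5)
(2) = (r)*(r^2 - 7*r + 12) = r*(r - 3)*(r - 4)
(3) = (g - 3)*(g^2 - 8*g + 15) = (g - 3)^2*(g - 5)
(4) = (v + 1)*(v^2 + 3*v) = v*(v + 1)*(v + 3)
(5) = (s + 3)*(s^5 - s^4 - 31*s^3 - 11*s^2 + 258*s + 360) = (s - 5)*(s + 3)*(s^4 + 4*s^3 - 11*s^2 - 66*s - 72) = (s - 5)*(s - 4)*(s + 3)*(s^3 + 8*s^2 + 21*s + 18) = (s - 5)*(s - 4)*(s + 3)^2*(s^2 + 5*s + 6) = (s - 5)*(s - 4)*(s + 3)^3*(s + 2)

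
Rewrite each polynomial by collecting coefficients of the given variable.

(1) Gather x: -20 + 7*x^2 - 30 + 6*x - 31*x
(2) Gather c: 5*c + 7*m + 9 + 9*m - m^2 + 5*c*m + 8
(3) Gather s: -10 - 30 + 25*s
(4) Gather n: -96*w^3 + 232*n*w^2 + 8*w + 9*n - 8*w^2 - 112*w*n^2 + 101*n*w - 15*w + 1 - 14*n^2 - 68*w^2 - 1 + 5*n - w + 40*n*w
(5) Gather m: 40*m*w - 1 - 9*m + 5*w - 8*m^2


(1) = 7*x^2 - 25*x - 50
(2) = c*(5*m + 5) - m^2 + 16*m + 17
(3) = 25*s - 40
(4) = n^2*(-112*w - 14) + n*(232*w^2 + 141*w + 14) - 96*w^3 - 76*w^2 - 8*w
(5) = -8*m^2 + m*(40*w - 9) + 5*w - 1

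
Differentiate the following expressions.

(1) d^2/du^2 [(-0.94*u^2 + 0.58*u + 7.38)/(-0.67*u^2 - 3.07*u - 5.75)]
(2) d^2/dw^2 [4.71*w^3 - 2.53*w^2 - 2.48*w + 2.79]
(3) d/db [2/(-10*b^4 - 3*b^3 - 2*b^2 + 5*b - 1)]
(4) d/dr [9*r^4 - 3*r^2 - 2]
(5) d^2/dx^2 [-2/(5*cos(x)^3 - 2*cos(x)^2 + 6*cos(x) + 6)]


(1) = (-4.387696*u^3 - 41.605392*u^2 - 77.672832*u + 0.385776)/(0.300763*u^6 + 4.134369*u^5 + 26.687574*u^4 + 99.897493*u^3 + 229.03515*u^2 + 304.505625*u + 190.109375)
(2) = 28.26*w - 5.06
(3) = 2*(40*b^3 + 9*b^2 + 4*b - 5)/(10*b^4 + 3*b^3 + 2*b^2 - 5*b + 1)^2
(4) = 36*r^3 - 6*r
(5) = 2*((-39*cos(x) + 16*cos(2*x) - 45*cos(3*x))*(5*cos(x)^3 - 2*cos(x)^2 + 6*cos(x) + 6)/4 - 2*(15*cos(x)^2 - 4*cos(x) + 6)^2*sin(x)^2)/(5*cos(x)^3 - 2*cos(x)^2 + 6*cos(x) + 6)^3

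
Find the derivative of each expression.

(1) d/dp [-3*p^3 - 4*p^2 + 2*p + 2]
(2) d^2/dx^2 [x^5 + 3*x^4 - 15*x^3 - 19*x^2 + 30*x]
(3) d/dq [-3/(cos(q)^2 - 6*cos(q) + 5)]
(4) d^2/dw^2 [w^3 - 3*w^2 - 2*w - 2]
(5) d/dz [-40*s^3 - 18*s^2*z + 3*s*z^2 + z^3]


(1) = -9*p^2 - 8*p + 2
(2) = 20*x^3 + 36*x^2 - 90*x - 38
(3) = 6*(3 - cos(q))*sin(q)/(cos(q)^2 - 6*cos(q) + 5)^2
(4) = 6*w - 6
(5) = -18*s^2 + 6*s*z + 3*z^2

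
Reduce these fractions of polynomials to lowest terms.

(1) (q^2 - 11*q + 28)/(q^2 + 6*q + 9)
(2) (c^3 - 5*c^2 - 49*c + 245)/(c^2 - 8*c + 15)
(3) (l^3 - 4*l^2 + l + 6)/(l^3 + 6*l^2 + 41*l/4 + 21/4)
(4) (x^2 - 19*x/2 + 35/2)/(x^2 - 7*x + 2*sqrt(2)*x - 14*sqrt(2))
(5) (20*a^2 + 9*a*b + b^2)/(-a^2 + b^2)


(1) = (q^2 - 11*q + 28)/(q^2 + 6*q + 9)
(2) = (c^2 - 49)/(c - 3)
(3) = (4*l^2 - 20*l + 24)/(4*l^2 + 20*l + 21)
(4) = (2*x - 5)/(2*x + 4*sqrt(2))
(5) = (-20*a^2 - 9*a*b - b^2)/(a^2 - b^2)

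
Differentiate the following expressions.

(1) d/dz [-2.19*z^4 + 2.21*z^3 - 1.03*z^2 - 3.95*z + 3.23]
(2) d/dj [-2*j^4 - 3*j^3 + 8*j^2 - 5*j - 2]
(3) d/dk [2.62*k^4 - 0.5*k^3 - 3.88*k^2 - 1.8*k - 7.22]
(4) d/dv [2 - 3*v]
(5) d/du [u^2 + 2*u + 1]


(1) = -8.76*z^3 + 6.63*z^2 - 2.06*z - 3.95
(2) = -8*j^3 - 9*j^2 + 16*j - 5
(3) = 10.48*k^3 - 1.5*k^2 - 7.76*k - 1.8
(4) = -3
(5) = 2*u + 2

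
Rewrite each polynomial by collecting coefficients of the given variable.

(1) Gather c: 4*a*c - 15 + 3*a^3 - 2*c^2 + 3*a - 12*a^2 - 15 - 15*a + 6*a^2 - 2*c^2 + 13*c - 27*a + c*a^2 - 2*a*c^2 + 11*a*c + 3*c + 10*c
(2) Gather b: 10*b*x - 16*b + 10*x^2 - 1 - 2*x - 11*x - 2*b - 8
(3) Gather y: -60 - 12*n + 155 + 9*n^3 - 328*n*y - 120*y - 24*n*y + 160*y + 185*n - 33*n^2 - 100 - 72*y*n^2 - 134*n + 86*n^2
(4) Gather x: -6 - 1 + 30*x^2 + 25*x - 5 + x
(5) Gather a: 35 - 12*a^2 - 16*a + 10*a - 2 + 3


(1) = 3*a^3 - 6*a^2 - 39*a + c^2*(-2*a - 4) + c*(a^2 + 15*a + 26) - 30
(2) = b*(10*x - 18) + 10*x^2 - 13*x - 9
(3) = 9*n^3 + 53*n^2 + 39*n + y*(-72*n^2 - 352*n + 40) - 5
(4) = 30*x^2 + 26*x - 12
(5) = -12*a^2 - 6*a + 36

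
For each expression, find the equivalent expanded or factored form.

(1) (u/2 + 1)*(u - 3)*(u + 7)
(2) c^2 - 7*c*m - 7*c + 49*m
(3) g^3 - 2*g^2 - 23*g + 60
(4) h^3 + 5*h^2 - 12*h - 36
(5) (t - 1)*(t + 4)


(1) = u^3/2 + 3*u^2 - 13*u/2 - 21
(2) = (c - 7)*(c - 7*m)
(3) = (g - 4)*(g - 3)*(g + 5)
(4) = (h - 3)*(h + 2)*(h + 6)
(5) = t^2 + 3*t - 4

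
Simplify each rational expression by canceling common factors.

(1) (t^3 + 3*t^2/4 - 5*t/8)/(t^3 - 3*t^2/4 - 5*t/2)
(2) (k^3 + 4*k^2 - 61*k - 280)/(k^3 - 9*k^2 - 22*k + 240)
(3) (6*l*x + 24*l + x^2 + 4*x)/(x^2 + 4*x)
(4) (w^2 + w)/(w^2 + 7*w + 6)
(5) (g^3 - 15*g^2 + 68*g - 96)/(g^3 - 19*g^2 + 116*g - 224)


(1) = (2*t - 1)/(2*t - 4)
(2) = (k + 7)/(k - 6)
(3) = (6*l + x)/x
(4) = w/(w + 6)
(5) = (g - 3)/(g - 7)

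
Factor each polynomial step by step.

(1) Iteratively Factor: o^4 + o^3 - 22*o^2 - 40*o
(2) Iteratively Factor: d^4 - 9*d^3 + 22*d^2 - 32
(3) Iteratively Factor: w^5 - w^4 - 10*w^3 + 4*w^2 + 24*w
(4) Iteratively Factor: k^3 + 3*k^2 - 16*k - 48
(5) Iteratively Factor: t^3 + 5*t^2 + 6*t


(1) = (o - 5)*(o^3 + 6*o^2 + 8*o) = (o - 5)*(o + 2)*(o^2 + 4*o) = (o - 5)*(o + 2)*(o + 4)*(o)
(2) = (d - 4)*(d^3 - 5*d^2 + 2*d + 8) = (d - 4)*(d - 2)*(d^2 - 3*d - 4) = (d - 4)*(d - 2)*(d + 1)*(d - 4)
(3) = (w + 2)*(w^4 - 3*w^3 - 4*w^2 + 12*w) = (w - 2)*(w + 2)*(w^3 - w^2 - 6*w) = (w - 2)*(w + 2)^2*(w^2 - 3*w) = (w - 3)*(w - 2)*(w + 2)^2*(w)
(4) = (k - 4)*(k^2 + 7*k + 12) = (k - 4)*(k + 4)*(k + 3)
(5) = (t + 2)*(t^2 + 3*t) = (t + 2)*(t + 3)*(t)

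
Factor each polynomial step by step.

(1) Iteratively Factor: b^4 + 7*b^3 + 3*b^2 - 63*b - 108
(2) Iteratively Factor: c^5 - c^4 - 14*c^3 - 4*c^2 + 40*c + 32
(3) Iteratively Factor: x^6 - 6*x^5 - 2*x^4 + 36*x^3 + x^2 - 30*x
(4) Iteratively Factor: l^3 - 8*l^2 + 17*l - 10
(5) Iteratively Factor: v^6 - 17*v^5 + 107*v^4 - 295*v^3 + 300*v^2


(1) = (b + 3)*(b^3 + 4*b^2 - 9*b - 36) = (b + 3)^2*(b^2 + b - 12) = (b - 3)*(b + 3)^2*(b + 4)
(2) = (c + 2)*(c^4 - 3*c^3 - 8*c^2 + 12*c + 16) = (c - 2)*(c + 2)*(c^3 - c^2 - 10*c - 8) = (c - 2)*(c + 2)^2*(c^2 - 3*c - 4) = (c - 4)*(c - 2)*(c + 2)^2*(c + 1)
(3) = (x - 1)*(x^5 - 5*x^4 - 7*x^3 + 29*x^2 + 30*x) = (x - 3)*(x - 1)*(x^4 - 2*x^3 - 13*x^2 - 10*x) = (x - 3)*(x - 1)*(x + 2)*(x^3 - 4*x^2 - 5*x) = (x - 3)*(x - 1)*(x + 1)*(x + 2)*(x^2 - 5*x) = x*(x - 3)*(x - 1)*(x + 1)*(x + 2)*(x - 5)
(4) = (l - 1)*(l^2 - 7*l + 10) = (l - 5)*(l - 1)*(l - 2)
(5) = (v)*(v^5 - 17*v^4 + 107*v^3 - 295*v^2 + 300*v) = v*(v - 5)*(v^4 - 12*v^3 + 47*v^2 - 60*v) = v*(v - 5)*(v - 3)*(v^3 - 9*v^2 + 20*v) = v*(v - 5)^2*(v - 3)*(v^2 - 4*v) = v*(v - 5)^2*(v - 4)*(v - 3)*(v)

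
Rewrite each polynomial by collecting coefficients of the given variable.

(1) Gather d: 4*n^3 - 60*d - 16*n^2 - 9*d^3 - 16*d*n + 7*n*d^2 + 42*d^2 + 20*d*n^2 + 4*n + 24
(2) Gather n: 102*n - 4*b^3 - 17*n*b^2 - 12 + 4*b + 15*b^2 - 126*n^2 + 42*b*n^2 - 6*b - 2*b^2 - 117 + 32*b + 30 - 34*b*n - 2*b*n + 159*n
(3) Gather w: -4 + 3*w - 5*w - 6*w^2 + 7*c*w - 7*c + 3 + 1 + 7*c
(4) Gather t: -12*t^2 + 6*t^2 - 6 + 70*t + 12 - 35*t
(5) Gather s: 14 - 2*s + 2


(1) = -9*d^3 + d^2*(7*n + 42) + d*(20*n^2 - 16*n - 60) + 4*n^3 - 16*n^2 + 4*n + 24
(2) = -4*b^3 + 13*b^2 + 30*b + n^2*(42*b - 126) + n*(-17*b^2 - 36*b + 261) - 99
(3) = -6*w^2 + w*(7*c - 2)
(4) = -6*t^2 + 35*t + 6
(5) = 16 - 2*s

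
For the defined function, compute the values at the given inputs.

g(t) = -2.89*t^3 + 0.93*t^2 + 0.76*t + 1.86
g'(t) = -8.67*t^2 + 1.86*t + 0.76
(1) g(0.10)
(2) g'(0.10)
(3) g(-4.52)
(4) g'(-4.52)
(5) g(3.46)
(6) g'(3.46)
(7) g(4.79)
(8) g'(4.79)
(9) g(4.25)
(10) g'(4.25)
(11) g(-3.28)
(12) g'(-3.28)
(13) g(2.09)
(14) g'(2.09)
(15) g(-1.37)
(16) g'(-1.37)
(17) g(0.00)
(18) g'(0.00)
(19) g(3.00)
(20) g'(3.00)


(1) = 1.94
(2) = 0.86
(3) = 284.30
(4) = -184.78
(5) = -104.09
(6) = -96.60
(7) = -290.78
(8) = -189.26
(9) = -199.96
(10) = -147.94
(11) = 111.35
(12) = -98.62
(13) = -18.87
(14) = -33.22
(15) = 10.00
(16) = -18.06
(17) = 1.86
(18) = 0.76
(19) = -65.52
(20) = -71.69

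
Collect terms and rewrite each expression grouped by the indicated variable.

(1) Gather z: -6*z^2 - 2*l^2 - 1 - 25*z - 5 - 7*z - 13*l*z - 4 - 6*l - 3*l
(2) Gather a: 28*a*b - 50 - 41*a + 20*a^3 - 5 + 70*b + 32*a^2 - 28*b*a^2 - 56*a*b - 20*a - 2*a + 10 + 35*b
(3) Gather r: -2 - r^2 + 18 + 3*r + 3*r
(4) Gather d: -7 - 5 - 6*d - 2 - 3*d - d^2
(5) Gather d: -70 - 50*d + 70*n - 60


(1) = -2*l^2 - 9*l - 6*z^2 + z*(-13*l - 32) - 10
(2) = 20*a^3 + a^2*(32 - 28*b) + a*(-28*b - 63) + 105*b - 45
(3) = -r^2 + 6*r + 16
(4) = -d^2 - 9*d - 14
(5) = -50*d + 70*n - 130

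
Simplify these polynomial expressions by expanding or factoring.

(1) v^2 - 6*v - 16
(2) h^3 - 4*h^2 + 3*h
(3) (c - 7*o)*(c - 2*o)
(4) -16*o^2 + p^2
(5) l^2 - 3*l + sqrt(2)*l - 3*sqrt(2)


(1) = (v - 8)*(v + 2)
(2) = h*(h - 3)*(h - 1)
(3) = c^2 - 9*c*o + 14*o^2
(4) = (-4*o + p)*(4*o + p)
(5) = (l - 3)*(l + sqrt(2))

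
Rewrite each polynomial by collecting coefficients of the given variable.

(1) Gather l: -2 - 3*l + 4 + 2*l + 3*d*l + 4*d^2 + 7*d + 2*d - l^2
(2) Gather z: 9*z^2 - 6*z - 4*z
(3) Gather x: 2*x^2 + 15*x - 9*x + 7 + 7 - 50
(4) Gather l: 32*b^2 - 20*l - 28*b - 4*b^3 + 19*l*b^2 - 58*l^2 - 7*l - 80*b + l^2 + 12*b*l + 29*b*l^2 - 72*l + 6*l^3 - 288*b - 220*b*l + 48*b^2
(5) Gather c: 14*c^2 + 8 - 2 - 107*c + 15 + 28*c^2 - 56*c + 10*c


(1) = 4*d^2 + 9*d - l^2 + l*(3*d - 1) + 2
(2) = 9*z^2 - 10*z
(3) = 2*x^2 + 6*x - 36
(4) = -4*b^3 + 80*b^2 - 396*b + 6*l^3 + l^2*(29*b - 57) + l*(19*b^2 - 208*b - 99)
(5) = 42*c^2 - 153*c + 21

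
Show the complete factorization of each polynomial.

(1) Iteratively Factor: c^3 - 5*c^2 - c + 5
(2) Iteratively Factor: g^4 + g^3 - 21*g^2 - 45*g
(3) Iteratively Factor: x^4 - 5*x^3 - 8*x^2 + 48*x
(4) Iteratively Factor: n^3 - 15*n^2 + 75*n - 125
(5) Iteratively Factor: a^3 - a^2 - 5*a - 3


(1) = (c + 1)*(c^2 - 6*c + 5) = (c - 1)*(c + 1)*(c - 5)
(2) = (g + 3)*(g^3 - 2*g^2 - 15*g) = g*(g + 3)*(g^2 - 2*g - 15) = g*(g - 5)*(g + 3)*(g + 3)
(3) = (x)*(x^3 - 5*x^2 - 8*x + 48) = x*(x - 4)*(x^2 - x - 12) = x*(x - 4)*(x + 3)*(x - 4)
(4) = (n - 5)*(n^2 - 10*n + 25) = (n - 5)^2*(n - 5)
(5) = (a + 1)*(a^2 - 2*a - 3) = (a - 3)*(a + 1)*(a + 1)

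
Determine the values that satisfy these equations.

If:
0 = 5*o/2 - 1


Then:
o = 2/5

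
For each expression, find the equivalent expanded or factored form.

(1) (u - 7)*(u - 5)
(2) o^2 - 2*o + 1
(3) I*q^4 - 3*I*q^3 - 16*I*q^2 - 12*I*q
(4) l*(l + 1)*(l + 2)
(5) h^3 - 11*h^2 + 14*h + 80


(1) = u^2 - 12*u + 35
(2) = (o - 1)^2
(3) = q*(q - 6)*(q + 2)*(I*q + I)
(4) = l^3 + 3*l^2 + 2*l
(5) = (h - 8)*(h - 5)*(h + 2)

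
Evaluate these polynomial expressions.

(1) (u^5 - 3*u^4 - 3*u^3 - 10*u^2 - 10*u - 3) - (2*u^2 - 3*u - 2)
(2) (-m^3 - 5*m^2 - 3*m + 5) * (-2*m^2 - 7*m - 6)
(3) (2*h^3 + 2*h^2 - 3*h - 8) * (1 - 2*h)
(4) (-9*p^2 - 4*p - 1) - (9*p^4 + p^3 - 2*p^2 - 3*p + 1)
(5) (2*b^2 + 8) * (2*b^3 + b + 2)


(1) = u^5 - 3*u^4 - 3*u^3 - 12*u^2 - 7*u - 1
(2) = 2*m^5 + 17*m^4 + 47*m^3 + 41*m^2 - 17*m - 30
(3) = -4*h^4 - 2*h^3 + 8*h^2 + 13*h - 8
(4) = -9*p^4 - p^3 - 7*p^2 - p - 2
(5) = 4*b^5 + 18*b^3 + 4*b^2 + 8*b + 16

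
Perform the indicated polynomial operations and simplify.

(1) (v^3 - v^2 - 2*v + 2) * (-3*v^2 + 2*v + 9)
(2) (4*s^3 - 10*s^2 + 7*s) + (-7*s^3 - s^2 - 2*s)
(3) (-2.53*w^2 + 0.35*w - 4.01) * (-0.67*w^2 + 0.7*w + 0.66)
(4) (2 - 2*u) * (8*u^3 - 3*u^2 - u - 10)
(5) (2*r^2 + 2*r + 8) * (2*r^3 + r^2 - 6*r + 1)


(1) = -3*v^5 + 5*v^4 + 13*v^3 - 19*v^2 - 14*v + 18
(2) = -3*s^3 - 11*s^2 + 5*s
(3) = 1.6951*w^4 - 2.0055*w^3 + 1.2619*w^2 - 2.576*w - 2.6466
(4) = -16*u^4 + 22*u^3 - 4*u^2 + 18*u - 20
(5) = 4*r^5 + 6*r^4 + 6*r^3 - 2*r^2 - 46*r + 8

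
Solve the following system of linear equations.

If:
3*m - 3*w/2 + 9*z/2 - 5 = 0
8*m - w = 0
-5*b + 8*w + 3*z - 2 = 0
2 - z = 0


Then:
b = 292/45
m = 4/9
w = 32/9
z = 2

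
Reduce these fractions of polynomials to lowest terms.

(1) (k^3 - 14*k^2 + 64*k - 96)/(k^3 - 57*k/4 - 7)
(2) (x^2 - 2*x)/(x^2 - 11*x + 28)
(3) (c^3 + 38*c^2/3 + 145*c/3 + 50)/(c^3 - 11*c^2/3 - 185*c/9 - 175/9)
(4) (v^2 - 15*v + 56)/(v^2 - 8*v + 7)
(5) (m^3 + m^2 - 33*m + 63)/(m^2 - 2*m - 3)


(1) = (4*k^2 - 40*k + 96)/(4*k^2 + 16*k + 7)
(2) = (x^2 - 2*x)/(x^2 - 11*x + 28)
(3) = (3*c^2 + 33*c + 90)/(3*c^2 - 16*c - 35)
(4) = (v - 8)/(v - 1)
(5) = (m^2 + 4*m - 21)/(m + 1)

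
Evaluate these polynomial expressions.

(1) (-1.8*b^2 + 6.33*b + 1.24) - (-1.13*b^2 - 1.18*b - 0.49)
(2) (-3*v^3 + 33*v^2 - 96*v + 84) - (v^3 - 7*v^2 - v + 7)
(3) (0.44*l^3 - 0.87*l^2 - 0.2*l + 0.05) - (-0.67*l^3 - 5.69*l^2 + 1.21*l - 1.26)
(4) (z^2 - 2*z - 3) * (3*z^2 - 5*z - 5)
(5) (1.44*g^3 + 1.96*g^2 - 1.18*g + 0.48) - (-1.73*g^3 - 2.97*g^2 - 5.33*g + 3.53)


(1) = -0.67*b^2 + 7.51*b + 1.73
(2) = -4*v^3 + 40*v^2 - 95*v + 77
(3) = 1.11*l^3 + 4.82*l^2 - 1.41*l + 1.31
(4) = 3*z^4 - 11*z^3 - 4*z^2 + 25*z + 15
(5) = 3.17*g^3 + 4.93*g^2 + 4.15*g - 3.05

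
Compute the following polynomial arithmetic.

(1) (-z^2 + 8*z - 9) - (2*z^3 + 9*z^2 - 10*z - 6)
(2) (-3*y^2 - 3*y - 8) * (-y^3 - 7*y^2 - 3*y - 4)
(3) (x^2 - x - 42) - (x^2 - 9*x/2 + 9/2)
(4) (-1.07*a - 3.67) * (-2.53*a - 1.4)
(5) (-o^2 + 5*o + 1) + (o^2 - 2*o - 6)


(1) = -2*z^3 - 10*z^2 + 18*z - 3
(2) = 3*y^5 + 24*y^4 + 38*y^3 + 77*y^2 + 36*y + 32
(3) = 7*x/2 - 93/2
(4) = 2.7071*a^2 + 10.7831*a + 5.138
(5) = 3*o - 5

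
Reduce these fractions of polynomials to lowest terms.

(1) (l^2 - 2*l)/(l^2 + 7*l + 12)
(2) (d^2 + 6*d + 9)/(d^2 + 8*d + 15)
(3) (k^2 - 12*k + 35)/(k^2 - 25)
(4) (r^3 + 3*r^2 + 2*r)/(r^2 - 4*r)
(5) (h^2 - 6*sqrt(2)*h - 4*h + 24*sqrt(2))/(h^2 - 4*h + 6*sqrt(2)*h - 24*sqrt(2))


(1) = (l^2 - 2*l)/(l^2 + 7*l + 12)
(2) = (d + 3)/(d + 5)
(3) = (k - 7)/(k + 5)
(4) = (r^2 + 3*r + 2)/(r - 4)
(5) = (h - 6*sqrt(2))/(h + 6*sqrt(2))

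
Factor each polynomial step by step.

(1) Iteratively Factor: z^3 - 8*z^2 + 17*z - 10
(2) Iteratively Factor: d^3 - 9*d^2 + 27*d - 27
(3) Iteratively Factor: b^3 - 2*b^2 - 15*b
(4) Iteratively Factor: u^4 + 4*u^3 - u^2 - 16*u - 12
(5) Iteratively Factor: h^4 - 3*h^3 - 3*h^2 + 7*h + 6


(1) = (z - 2)*(z^2 - 6*z + 5) = (z - 2)*(z - 1)*(z - 5)
(2) = (d - 3)*(d^2 - 6*d + 9) = (d - 3)^2*(d - 3)
(3) = (b)*(b^2 - 2*b - 15) = b*(b - 5)*(b + 3)
(4) = (u + 2)*(u^3 + 2*u^2 - 5*u - 6) = (u + 1)*(u + 2)*(u^2 + u - 6) = (u + 1)*(u + 2)*(u + 3)*(u - 2)
(5) = (h - 3)*(h^3 - 3*h - 2) = (h - 3)*(h - 2)*(h^2 + 2*h + 1) = (h - 3)*(h - 2)*(h + 1)*(h + 1)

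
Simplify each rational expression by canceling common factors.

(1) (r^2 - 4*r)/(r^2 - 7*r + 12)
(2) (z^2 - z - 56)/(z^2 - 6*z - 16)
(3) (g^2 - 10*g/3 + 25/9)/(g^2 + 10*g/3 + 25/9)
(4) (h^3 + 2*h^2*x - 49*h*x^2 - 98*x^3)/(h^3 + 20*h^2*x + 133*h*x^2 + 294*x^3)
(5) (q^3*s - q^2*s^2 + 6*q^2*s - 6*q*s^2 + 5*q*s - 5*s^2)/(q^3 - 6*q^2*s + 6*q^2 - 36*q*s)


(1) = r/(r - 3)
(2) = (z + 7)/(z + 2)
(3) = (9*g^2 - 30*g + 25)/(9*g^2 + 30*g + 25)
(4) = (h^2 - 5*h*x - 14*x^2)/(h^2 + 13*h*x + 42*x^2)
(5) = (q^3*s - q^2*s^2 + 6*q^2*s - 6*q*s^2 + 5*q*s - 5*s^2)/(q^3 - 6*q^2*s + 6*q^2 - 36*q*s)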